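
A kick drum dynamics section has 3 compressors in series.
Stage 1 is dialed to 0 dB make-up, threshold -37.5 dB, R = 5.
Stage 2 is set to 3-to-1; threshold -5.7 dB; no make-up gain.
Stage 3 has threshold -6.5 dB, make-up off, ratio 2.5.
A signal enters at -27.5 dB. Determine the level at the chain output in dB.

-35.5 dB

Stage 1: -27.5 dB is 10 dB over -37.5 dB; at 5:1 that becomes 2 dB over, giving -35.5 dB.
Stage 2: -35.5 dB ≤ -5.7 dB, so stage 2 doesn't engage; output -35.5 dB.
Stage 3: -35.5 dB is at or below the -6.5 dB threshold — no compression; output -35.5 dB.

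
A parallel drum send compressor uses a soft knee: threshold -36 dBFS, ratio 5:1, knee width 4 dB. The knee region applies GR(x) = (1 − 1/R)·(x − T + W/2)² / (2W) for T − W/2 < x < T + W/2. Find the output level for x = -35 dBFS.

-35.9 dBFS

x − T + W/2 = -35 − (-36) + 2 = 3.
GR = (1 − 1/5) × 3² / 8 = 0.8 × 9 / 8 = 0.9 dB.
Output = -35 − 0.9 = -35.9 dBFS.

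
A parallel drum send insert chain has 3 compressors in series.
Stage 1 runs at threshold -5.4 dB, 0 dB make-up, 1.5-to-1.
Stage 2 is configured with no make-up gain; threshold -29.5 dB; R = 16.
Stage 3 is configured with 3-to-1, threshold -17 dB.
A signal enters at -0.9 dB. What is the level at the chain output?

-27.80625 dB

Stage 1: 4.5 dB above -5.4 dB, reduced 1.5:1 to 3 dB above → -2.4 dB.
Stage 2: overshoot 27.1 dB → 27.1/16 = 1.69375 dB → -27.80625 dB.
Stage 3: -27.80625 dB ≤ -17 dB, so stage 3 doesn't engage; output -27.80625 dB.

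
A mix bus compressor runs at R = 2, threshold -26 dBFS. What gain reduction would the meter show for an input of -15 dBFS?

5.5 dB

-15 dBFS exceeds the threshold by 11 dB.
At 2:1, output sits 11/2 = 5.5 dB above threshold.
So the signal is attenuated by 11 − 5.5 = 5.5 dB.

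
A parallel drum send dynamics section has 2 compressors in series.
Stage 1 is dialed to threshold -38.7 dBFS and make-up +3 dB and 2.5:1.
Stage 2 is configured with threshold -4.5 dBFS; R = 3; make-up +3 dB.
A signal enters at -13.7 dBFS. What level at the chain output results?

-22.7 dBFS

Stage 1: -13.7 dBFS is 25 dB over -38.7 dBFS; at 2.5:1 that becomes 10 dB over, giving -28.7 dBFS; +3 dB make-up → -25.7 dBFS.
Stage 2: below threshold (-25.7 ≤ -4.5); passes unchanged; make-up brings it to -22.7 dBFS.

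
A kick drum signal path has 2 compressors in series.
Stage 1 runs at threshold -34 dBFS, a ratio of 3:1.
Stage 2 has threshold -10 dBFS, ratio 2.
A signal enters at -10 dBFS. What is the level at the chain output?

Stage 1: overshoot 24 dB → 24/3 = 8 dB → -26 dBFS.
Stage 2: -26 dBFS is at or below the -10 dBFS threshold — no compression; output -26 dBFS.

-26 dBFS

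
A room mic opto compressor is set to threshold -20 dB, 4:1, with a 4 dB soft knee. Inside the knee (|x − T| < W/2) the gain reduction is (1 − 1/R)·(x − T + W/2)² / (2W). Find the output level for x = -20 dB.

-20.375 dB

x − T + W/2 = -20 − (-20) + 2 = 2.
GR = (1 − 1/4) × 2² / 8 = 0.75 × 4 / 8 = 0.375 dB.
Output = -20 − 0.375 = -20.375 dB.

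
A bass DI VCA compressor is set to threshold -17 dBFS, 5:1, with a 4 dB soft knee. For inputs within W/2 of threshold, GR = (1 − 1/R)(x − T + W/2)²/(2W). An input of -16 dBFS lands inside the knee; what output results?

x − T + W/2 = -16 − (-17) + 2 = 3.
GR = (1 − 1/5) × 3² / 8 = 0.8 × 9 / 8 = 0.9 dB.
Output = -16 − 0.9 = -16.9 dBFS.

-16.9 dBFS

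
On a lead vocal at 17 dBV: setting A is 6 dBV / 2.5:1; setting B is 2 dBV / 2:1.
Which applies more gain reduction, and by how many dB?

B, by 0.9 dB

A: GR = 11 − 11/2.5 = 6.6 dB.
B: GR = 15 − 15/2 = 7.5 dB.
Difference: 0.9 dB in favour of B.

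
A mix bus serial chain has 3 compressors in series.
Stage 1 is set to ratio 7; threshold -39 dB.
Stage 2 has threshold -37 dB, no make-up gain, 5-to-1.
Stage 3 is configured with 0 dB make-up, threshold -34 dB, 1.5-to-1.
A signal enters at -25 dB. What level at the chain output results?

Stage 1: -25 dB is 14 dB over -39 dB; at 7:1 that becomes 2 dB over, giving -37 dB.
Stage 2: below threshold (-37 ≤ -37); passes unchanged; output -37 dB.
Stage 3: -37 dB ≤ -34 dB, so stage 3 doesn't engage; output -37 dB.

-37 dB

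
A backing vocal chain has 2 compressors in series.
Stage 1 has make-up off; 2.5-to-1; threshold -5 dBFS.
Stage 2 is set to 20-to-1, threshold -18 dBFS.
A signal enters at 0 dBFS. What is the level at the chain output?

Stage 1: 5 dB above -5 dBFS, reduced 2.5:1 to 2 dB above → -3 dBFS.
Stage 2: overshoot 15 dB → 15/20 = 0.75 dB → -17.25 dBFS.

-17.25 dBFS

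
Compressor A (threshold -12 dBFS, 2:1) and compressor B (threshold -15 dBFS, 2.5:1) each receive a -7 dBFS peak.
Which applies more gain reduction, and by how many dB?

B, by 2.3 dB

A: 5 dB over, compressed to 2.5 dB over, so 2.5 dB of GR.
B: 8 dB over, compressed to 3.2 dB over, so 4.8 dB of GR.
Difference: 2.3 dB in favour of B.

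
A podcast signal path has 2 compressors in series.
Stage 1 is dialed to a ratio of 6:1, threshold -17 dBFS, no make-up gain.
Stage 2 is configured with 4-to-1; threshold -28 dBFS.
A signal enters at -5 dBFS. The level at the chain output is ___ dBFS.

Stage 1: -5 dBFS is 12 dB over -17 dBFS; at 6:1 that becomes 2 dB over, giving -15 dBFS.
Stage 2: 13 dB above -28 dBFS, reduced 4:1 to 3.25 dB above → -24.75 dBFS.

-24.75 dBFS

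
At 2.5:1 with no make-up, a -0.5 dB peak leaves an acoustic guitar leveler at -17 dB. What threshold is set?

Let T be the threshold. Output overshoot = (input overshoot)/R, so -17 − T = (-0.5 − T)/2.5.
2.5·(-17 − T) = -0.5 − T → 1.5·T = -42.5 − (-0.5) = -42.
T = -42/1.5 = -28 dB.

-28 dB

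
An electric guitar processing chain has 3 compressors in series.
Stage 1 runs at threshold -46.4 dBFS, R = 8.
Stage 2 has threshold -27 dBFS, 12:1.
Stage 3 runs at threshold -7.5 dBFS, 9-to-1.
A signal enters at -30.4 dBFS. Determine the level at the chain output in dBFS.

Stage 1: -30.4 dBFS is 16 dB over -46.4 dBFS; at 8:1 that becomes 2 dB over, giving -44.4 dBFS.
Stage 2: -44.4 dBFS ≤ -27 dBFS, so stage 2 doesn't engage; output -44.4 dBFS.
Stage 3: below threshold (-44.4 ≤ -7.5); passes unchanged; output -44.4 dBFS.

-44.4 dBFS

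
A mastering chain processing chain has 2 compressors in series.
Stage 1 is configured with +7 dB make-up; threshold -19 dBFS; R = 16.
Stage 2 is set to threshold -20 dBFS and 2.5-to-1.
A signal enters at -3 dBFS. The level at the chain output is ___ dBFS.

Stage 1: overshoot 16 dB → 16/16 = 1 dB → -18 dBFS; +7 dB make-up → -11 dBFS.
Stage 2: overshoot 9 dB → 9/2.5 = 3.6 dB → -16.4 dBFS.

-16.4 dBFS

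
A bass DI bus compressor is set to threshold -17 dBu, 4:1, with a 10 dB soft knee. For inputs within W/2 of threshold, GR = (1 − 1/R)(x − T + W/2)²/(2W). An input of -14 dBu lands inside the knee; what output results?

-16.4 dBu

x − T + W/2 = -14 − (-17) + 5 = 8.
GR = (1 − 1/4) × 8² / 20 = 0.75 × 64 / 20 = 2.4 dB.
Output = -14 − 2.4 = -16.4 dBu.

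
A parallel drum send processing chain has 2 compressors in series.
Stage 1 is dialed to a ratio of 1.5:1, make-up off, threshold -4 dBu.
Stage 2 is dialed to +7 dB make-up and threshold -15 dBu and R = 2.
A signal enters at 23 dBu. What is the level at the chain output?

Stage 1: 23 dBu is 27 dB over -4 dBu; at 1.5:1 that becomes 18 dB over, giving 14 dBu.
Stage 2: 29 dB above -15 dBu, reduced 2:1 to 14.5 dB above → -0.5 dBu; +7 dB make-up → 6.5 dBu.

6.5 dBu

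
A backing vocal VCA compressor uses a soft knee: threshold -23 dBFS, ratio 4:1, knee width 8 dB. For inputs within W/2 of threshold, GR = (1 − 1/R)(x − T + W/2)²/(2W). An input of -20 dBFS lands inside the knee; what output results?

x − T + W/2 = -20 − (-23) + 4 = 7.
GR = (1 − 1/4) × 7² / 16 = 0.75 × 49 / 16 = 2.296875 dB.
Output = -20 − 2.296875 = -22.296875 dBFS.

-22.296875 dBFS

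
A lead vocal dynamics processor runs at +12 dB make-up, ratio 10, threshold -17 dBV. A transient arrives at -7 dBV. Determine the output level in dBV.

-4 dBV

-7 dBV sits 10 dB over threshold.
At 10:1 the overshoot is divided by 10, leaving 1 dB above threshold.
Output = -17 + 1 = -16 dBV; make-up adds 12 dB, giving -4 dBV.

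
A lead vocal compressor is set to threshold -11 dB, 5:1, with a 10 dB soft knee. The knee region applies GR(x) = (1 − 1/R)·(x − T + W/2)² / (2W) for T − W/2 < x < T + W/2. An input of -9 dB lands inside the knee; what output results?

-10.96 dB

x − T + W/2 = -9 − (-11) + 5 = 7.
GR = (1 − 1/5) × 7² / 20 = 0.8 × 49 / 20 = 1.96 dB.
Output = -9 − 1.96 = -10.96 dB.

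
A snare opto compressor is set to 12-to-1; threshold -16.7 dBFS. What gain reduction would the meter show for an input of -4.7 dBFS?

-4.7 dBFS exceeds the threshold by 12 dB.
At 12:1, output sits 12/12 = 1 dB above threshold.
So the signal is attenuated by 12 − 1 = 11 dB.

11 dB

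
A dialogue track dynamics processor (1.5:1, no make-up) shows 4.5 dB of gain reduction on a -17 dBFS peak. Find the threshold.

-30.5 dBFS

Input is 13.5 dB above T (since output overshoot × R = input overshoot: (-21.5 − T)·1.5 = -17 − T gives T = -30.5 dBFS).
Check: -30.5 + (-17 − (-30.5))/1.5 = -30.5 + 9 = -21.5 dBFS. ✓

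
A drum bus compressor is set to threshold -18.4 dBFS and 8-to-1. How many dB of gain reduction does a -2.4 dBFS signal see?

The signal is 16 dB above threshold.
At 8:1, output sits 16/8 = 2 dB above threshold.
GR = overshoot in − overshoot out = 16 − 2 = 14 dB.

14 dB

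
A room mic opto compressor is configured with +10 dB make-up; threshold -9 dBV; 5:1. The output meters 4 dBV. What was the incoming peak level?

6 dBV

Remove make-up: 4 − 10 = -6 dBV.
The compressed level sits -6 − (-9) = 3 dB over threshold.
Undo the ratio: input overshoot = 3 × 5 = 15 dB, giving input = 6 dBV.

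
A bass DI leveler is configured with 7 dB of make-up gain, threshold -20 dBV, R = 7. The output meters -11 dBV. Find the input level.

-6 dBV

Stripping the +7 dB make-up gives -18 dBV at the gain stage.
That's 2 dB above the -20 dBV threshold.
Input overshoot = R × output overshoot = 14 dB → input = -20 + 14 = -6 dBV.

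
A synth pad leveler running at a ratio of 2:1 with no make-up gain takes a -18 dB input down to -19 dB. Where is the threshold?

Gain reduction = -18 − (-19) = 1 dB; output overshoot = GR / (R − 1) = 1 / 1 = 1 dB.
Threshold = output − output overshoot = -19 − 1 = -20 dB.

-20 dB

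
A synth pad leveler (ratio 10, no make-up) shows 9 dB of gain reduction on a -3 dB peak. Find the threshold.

Let T be the threshold. Output overshoot = (input overshoot)/R, so -12 − T = (-3 − T)/10.
10·(-12 − T) = -3 − T → 9·T = -120 − (-3) = -117.
T = -117/9 = -13 dB.

-13 dB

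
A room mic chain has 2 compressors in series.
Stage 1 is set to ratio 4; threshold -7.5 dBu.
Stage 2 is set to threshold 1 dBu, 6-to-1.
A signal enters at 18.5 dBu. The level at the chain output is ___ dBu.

-1 dBu

Stage 1: overshoot 26 dB → 26/4 = 6.5 dB → -1 dBu.
Stage 2: -1 dBu is at or below the 1 dBu threshold — no compression; output -1 dBu.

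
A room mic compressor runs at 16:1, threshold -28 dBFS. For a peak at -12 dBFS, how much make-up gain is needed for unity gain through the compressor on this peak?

15 dB

Without make-up, output = threshold + overshoot/16 = -28 + 1 = -27 dBFS.
Gap to target: 15 dB.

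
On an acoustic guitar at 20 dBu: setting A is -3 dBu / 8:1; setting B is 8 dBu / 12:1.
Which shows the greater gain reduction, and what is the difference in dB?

A, by 9.125 dB

A: GR = 23 − 23/8 = 20.125 dB.
B: GR = 12 − 12/12 = 11 dB.
A reduces 9.125 dB more.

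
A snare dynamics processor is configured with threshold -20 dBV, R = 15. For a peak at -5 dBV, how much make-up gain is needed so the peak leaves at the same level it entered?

14 dB

Without make-up, output = threshold + overshoot/15 = -20 + 1 = -19 dBV.
Gap to target: 14 dB.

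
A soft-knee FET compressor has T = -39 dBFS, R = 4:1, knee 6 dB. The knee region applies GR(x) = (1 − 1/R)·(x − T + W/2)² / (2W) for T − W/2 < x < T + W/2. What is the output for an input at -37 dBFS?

x − T + W/2 = -37 − (-39) + 3 = 5.
GR = (1 − 1/4) × 5² / 12 = 0.75 × 25 / 12 = 1.5625 dB.
Output = -37 − 1.5625 = -38.5625 dBFS.

-38.5625 dBFS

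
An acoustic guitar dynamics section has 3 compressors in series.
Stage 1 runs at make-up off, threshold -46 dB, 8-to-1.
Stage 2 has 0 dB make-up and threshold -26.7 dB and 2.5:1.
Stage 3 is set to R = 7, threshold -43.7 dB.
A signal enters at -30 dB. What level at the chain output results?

Stage 1: -30 dB is 16 dB over -46 dB; at 8:1 that becomes 2 dB over, giving -44 dB.
Stage 2: -44 dB is at or below the -26.7 dB threshold — no compression; output -44 dB.
Stage 3: -44 dB ≤ -43.7 dB, so stage 3 doesn't engage; output -44 dB.

-44 dB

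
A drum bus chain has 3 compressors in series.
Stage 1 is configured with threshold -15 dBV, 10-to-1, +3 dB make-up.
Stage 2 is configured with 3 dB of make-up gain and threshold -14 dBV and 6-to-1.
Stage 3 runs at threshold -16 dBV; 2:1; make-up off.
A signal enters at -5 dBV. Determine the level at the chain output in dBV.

Stage 1: overshoot 10 dB → 10/10 = 1 dB → -14 dBV; +3 dB make-up → -11 dBV.
Stage 2: -11 dBV is 3 dB over -14 dBV; at 6:1 that becomes 0.5 dB over, giving -13.5 dBV; +3 dB make-up → -10.5 dBV.
Stage 3: overshoot 5.5 dB → 5.5/2 = 2.75 dB → -13.25 dBV.

-13.25 dBV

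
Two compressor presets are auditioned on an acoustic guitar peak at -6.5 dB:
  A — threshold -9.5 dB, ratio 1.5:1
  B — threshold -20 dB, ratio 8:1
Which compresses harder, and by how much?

B, by 10.8125 dB

A: overshoot 3 dB → output overshoot 2 dB → GR 1 dB.
B: overshoot 13.5 dB → output overshoot 1.6875 dB → GR 11.8125 dB.
B reduces 10.8125 dB more.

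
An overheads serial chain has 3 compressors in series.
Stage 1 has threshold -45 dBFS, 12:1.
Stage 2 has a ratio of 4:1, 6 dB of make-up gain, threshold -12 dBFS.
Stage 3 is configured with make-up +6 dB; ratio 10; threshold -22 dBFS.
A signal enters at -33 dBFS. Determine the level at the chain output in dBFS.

Stage 1: -33 dBFS is 12 dB over -45 dBFS; at 12:1 that becomes 1 dB over, giving -44 dBFS.
Stage 2: below threshold (-44 ≤ -12); passes unchanged; make-up brings it to -38 dBFS.
Stage 3: -38 dBFS ≤ -22 dBFS, so stage 3 doesn't engage; make-up brings it to -32 dBFS.

-32 dBFS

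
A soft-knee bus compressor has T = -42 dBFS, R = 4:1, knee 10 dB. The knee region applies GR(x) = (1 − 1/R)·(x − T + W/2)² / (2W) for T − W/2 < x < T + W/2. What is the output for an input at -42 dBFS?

-42.9375 dBFS

x − T + W/2 = -42 − (-42) + 5 = 5.
GR = (1 − 1/4) × 5² / 20 = 0.75 × 25 / 20 = 0.9375 dB.
Output = -42 − 0.9375 = -42.9375 dBFS.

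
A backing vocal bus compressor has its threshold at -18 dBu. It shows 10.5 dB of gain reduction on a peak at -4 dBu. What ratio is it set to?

4:1

Input overshoot = -4 − (-18) = 14 dB.
Output overshoot = 14 − 10.5 = 3.5 dB.
Ratio = input overshoot / output overshoot = 14 / 3.5 = 4.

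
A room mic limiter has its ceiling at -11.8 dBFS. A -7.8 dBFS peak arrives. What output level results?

-11.8 dBFS

A brickwall limiter is an ∞:1 compressor: any input above the ceiling is clamped to -11.8 dBFS.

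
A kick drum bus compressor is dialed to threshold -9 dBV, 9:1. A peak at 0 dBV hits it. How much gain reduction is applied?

Overshoot = 0 − (-9) = 9 dB.
After 9:1 compression the overshoot becomes 9/9 = 1 dB.
So the signal is attenuated by 9 − 1 = 8 dB.

8 dB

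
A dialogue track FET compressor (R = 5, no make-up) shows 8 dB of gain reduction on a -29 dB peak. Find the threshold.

Input is 10 dB above T (since output overshoot × R = input overshoot: (-37 − T)·5 = -29 − T gives T = -39 dB).
Check: -39 + (-29 − (-39))/5 = -39 + 2 = -37 dB. ✓

-39 dB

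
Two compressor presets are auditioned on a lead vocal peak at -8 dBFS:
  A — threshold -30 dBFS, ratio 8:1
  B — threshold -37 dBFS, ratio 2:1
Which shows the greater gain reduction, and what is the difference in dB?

A: GR = 22 − 22/8 = 19.25 dB.
B: GR = 29 − 29/2 = 14.5 dB.
A applies 4.75 dB more gain reduction.

A, by 4.75 dB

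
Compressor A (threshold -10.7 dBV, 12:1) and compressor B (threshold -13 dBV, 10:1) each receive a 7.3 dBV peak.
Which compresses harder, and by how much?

A: overshoot 18 dB → output overshoot 1.5 dB → GR 16.5 dB.
B: overshoot 20.3 dB → output overshoot 2.03 dB → GR 18.27 dB.
B applies 1.77 dB more gain reduction.

B, by 1.77 dB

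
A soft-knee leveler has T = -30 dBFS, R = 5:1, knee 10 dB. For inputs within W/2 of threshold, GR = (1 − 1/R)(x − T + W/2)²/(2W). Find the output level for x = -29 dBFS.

x − T + W/2 = -29 − (-30) + 5 = 6.
GR = (1 − 1/5) × 6² / 20 = 0.8 × 36 / 20 = 1.44 dB.
Output = -29 − 1.44 = -30.44 dBFS.

-30.44 dBFS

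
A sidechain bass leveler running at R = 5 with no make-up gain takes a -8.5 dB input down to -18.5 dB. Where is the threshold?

-21 dB

Gain reduction = -8.5 − (-18.5) = 10 dB; output overshoot = GR / (R − 1) = 10 / 4 = 2.5 dB.
Threshold = output − output overshoot = -18.5 − 2.5 = -21 dB.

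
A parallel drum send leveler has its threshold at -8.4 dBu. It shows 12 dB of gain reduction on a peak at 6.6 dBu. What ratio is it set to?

5:1

Input overshoot = 6.6 − (-8.4) = 15 dB.
Output overshoot = 15 − 12 = 3 dB.
Ratio = input overshoot / output overshoot = 15 / 3 = 5.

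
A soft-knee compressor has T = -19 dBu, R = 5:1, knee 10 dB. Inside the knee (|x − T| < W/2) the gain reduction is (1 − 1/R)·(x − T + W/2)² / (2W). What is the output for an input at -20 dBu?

-20.64 dBu

x − T + W/2 = -20 − (-19) + 5 = 4.
GR = (1 − 1/5) × 4² / 20 = 0.8 × 16 / 20 = 0.64 dB.
Output = -20 − 0.64 = -20.64 dBu.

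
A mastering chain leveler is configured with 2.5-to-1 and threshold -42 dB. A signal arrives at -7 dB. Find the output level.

The input is 35 dB above the -42 dB threshold.
At 2.5:1 the overshoot is divided by 2.5, leaving 14 dB above threshold.
Output = -42 + 14 = -28 dB.

-28 dB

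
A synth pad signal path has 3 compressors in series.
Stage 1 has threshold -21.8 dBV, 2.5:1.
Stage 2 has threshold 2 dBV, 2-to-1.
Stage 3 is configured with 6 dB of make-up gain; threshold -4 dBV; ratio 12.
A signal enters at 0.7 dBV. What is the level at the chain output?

Stage 1: 22.5 dB above -21.8 dBV, reduced 2.5:1 to 9 dB above → -12.8 dBV.
Stage 2: below threshold (-12.8 ≤ 2); passes unchanged; output -12.8 dBV.
Stage 3: -12.8 dBV is at or below the -4 dBV threshold — no compression; make-up brings it to -6.8 dBV.

-6.8 dBV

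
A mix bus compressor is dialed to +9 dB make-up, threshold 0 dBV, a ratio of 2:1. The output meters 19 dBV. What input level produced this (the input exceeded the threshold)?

20 dBV

Stripping the +9 dB make-up gives 10 dBV at the gain stage.
Post-compression overshoot = 10 − 0 = 10 dB.
Before 2:1 compression the overshoot was 10 × 2 = 20 dB, so input = 0 + 20 = 20 dBV.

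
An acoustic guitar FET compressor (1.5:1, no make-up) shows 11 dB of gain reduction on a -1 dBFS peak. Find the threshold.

-34 dBFS

Input is 33 dB above T (since output overshoot × R = input overshoot: (-12 − T)·1.5 = -1 − T gives T = -34 dBFS).
Check: -34 + (-1 − (-34))/1.5 = -34 + 22 = -12 dBFS. ✓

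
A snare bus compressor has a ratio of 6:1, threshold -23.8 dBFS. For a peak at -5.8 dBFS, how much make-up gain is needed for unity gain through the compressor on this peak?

Overshoot 18 dB → 18/6 = 3 dB after compression, so the compressed level is -23.8 + 3 = -20.8 dBFS.
Make-up = target − compressed = -5.8 − (-20.8) = 15 dB.

15 dB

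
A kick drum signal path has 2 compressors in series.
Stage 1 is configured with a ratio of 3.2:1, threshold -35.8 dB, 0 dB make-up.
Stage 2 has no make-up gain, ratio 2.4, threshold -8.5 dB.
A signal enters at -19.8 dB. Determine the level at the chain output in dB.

Stage 1: overshoot 16 dB → 16/3.2 = 5 dB → -30.8 dB.
Stage 2: below threshold (-30.8 ≤ -8.5); passes unchanged; output -30.8 dB.

-30.8 dB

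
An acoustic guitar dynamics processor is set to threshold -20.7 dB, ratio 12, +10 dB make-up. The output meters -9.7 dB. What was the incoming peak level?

-8.7 dB

Stripping the +10 dB make-up gives -19.7 dB at the gain stage.
Post-compression overshoot = -19.7 − (-20.7) = 1 dB.
Before 12:1 compression the overshoot was 1 × 12 = 12 dB, so input = -20.7 + 12 = -8.7 dB.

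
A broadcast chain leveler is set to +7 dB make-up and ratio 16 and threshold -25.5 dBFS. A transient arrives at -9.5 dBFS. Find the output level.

-17.5 dBFS

Overshoot: -9.5 − (-25.5) = 16 dB.
The 16 dB excess becomes 1 dB after 16:1 reduction.
Output = -25.5 + 1 = -24.5 dBFS; make-up adds 7 dB, giving -17.5 dBFS.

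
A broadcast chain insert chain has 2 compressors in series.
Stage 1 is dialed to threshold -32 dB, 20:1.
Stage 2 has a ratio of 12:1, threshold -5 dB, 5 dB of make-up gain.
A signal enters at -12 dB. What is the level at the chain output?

Stage 1: overshoot 20 dB → 20/20 = 1 dB → -31 dB.
Stage 2: below threshold (-31 ≤ -5); passes unchanged; make-up brings it to -26 dB.

-26 dB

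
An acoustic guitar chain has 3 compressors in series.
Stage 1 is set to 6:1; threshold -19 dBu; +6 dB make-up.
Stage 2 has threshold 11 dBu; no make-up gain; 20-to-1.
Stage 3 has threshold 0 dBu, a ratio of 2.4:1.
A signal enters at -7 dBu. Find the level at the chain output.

Stage 1: 12 dB above -19 dBu, reduced 6:1 to 2 dB above → -17 dBu; +6 dB make-up → -11 dBu.
Stage 2: -11 dBu is at or below the 11 dBu threshold — no compression; output -11 dBu.
Stage 3: -11 dBu ≤ 0 dBu, so stage 3 doesn't engage; output -11 dBu.

-11 dBu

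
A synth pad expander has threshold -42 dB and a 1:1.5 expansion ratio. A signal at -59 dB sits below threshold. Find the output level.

Undershoot = (-42) − (-59) = 17 dB.
At 1:1.5, that expands to 25.5 dB under threshold.
Output = -42 − 25.5 = -67.5 dB.

-67.5 dB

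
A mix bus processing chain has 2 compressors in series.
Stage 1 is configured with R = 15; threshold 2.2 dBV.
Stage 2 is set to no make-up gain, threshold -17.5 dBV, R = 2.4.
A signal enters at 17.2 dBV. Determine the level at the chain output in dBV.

-8.875 dBV

Stage 1: 17.2 dBV is 15 dB over 2.2 dBV; at 15:1 that becomes 1 dB over, giving 3.2 dBV.
Stage 2: overshoot 20.7 dB → 20.7/2.4 = 8.625 dB → -8.875 dBV.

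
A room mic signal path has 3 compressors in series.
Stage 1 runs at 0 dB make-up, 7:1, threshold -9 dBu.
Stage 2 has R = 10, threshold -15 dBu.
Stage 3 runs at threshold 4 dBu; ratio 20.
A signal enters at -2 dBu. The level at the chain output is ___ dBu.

Stage 1: -2 dBu is 7 dB over -9 dBu; at 7:1 that becomes 1 dB over, giving -8 dBu.
Stage 2: overshoot 7 dB → 7/10 = 0.7 dB → -14.3 dBu.
Stage 3: -14.3 dBu ≤ 4 dBu, so stage 3 doesn't engage; output -14.3 dBu.

-14.3 dBu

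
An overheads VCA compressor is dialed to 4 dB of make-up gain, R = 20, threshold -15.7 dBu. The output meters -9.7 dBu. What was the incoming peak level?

Before make-up, the level was -9.7 − 4 = -13.7 dBu.
The compressed level sits -13.7 − (-15.7) = 2 dB over threshold.
Input overshoot = R × output overshoot = 40 dB → input = -15.7 + 40 = 24.3 dBu.

24.3 dBu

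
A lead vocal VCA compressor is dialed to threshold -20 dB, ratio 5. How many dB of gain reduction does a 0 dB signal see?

16 dB

Overshoot = 0 − (-20) = 20 dB.
After 5:1 compression the overshoot becomes 20/5 = 4 dB.
So the signal is attenuated by 20 − 4 = 16 dB.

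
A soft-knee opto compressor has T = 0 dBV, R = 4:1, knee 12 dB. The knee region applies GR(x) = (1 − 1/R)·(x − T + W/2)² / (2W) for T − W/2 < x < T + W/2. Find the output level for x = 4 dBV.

0.875 dBV

x − T + W/2 = 4 − 0 + 6 = 10.
GR = (1 − 1/4) × 10² / 24 = 0.75 × 100 / 24 = 3.125 dB.
Output = 4 − 3.125 = 0.875 dBV.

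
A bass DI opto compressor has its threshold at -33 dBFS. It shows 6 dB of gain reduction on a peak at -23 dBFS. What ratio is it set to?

Input overshoot = -23 − (-33) = 10 dB.
Output overshoot = 10 − 6 = 4 dB.
Ratio = input overshoot / output overshoot = 10 / 4 = 2.5.

2.5:1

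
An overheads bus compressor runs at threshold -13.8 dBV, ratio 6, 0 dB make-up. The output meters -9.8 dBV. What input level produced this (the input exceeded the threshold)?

10.2 dBV

That's 4 dB above the -13.8 dBV threshold.
Input overshoot = R × output overshoot = 24 dB → input = -13.8 + 24 = 10.2 dBV.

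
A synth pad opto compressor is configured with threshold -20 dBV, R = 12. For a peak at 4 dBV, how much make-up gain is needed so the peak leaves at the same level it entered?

Without make-up, output = threshold + overshoot/12 = -20 + 2 = -18 dBV.
Gap to target: 22 dB.

22 dB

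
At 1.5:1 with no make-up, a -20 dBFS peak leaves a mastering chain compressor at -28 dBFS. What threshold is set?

Input is 24 dB above T (since output overshoot × R = input overshoot: (-28 − T)·1.5 = -20 − T gives T = -44 dBFS).
Check: -44 + (-20 − (-44))/1.5 = -44 + 16 = -28 dBFS. ✓

-44 dBFS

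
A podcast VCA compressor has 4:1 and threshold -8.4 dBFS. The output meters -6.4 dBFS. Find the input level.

Post-compression overshoot = -6.4 − (-8.4) = 2 dB.
Undo the ratio: input overshoot = 2 × 4 = 8 dB, giving input = -0.4 dBFS.

-0.4 dBFS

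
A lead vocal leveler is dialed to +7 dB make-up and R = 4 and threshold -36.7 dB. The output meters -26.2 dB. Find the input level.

Stripping the +7 dB make-up gives -33.2 dB at the gain stage.
Post-compression overshoot = -33.2 − (-36.7) = 3.5 dB.
Input overshoot = R × output overshoot = 14 dB → input = -36.7 + 14 = -22.7 dB.

-22.7 dB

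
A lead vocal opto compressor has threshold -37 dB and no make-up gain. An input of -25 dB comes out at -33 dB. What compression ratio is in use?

3:1

Input overshoot = -25 − (-37) = 12 dB; output overshoot = -33 − (-37) = 4 dB.
Ratio = 12 / 4 = 3.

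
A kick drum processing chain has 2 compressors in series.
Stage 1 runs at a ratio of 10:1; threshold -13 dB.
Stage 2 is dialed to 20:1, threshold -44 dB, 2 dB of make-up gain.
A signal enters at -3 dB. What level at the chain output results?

Stage 1: -3 dB is 10 dB over -13 dB; at 10:1 that becomes 1 dB over, giving -12 dB.
Stage 2: 32 dB above -44 dB, reduced 20:1 to 1.6 dB above → -42.4 dB; +2 dB make-up → -40.4 dB.

-40.4 dB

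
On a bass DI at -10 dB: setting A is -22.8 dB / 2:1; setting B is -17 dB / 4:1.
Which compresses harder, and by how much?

A: 12.8 dB over, compressed to 6.4 dB over, so 6.4 dB of GR.
B: 7 dB over, compressed to 1.75 dB over, so 5.25 dB of GR.
A applies 1.15 dB more gain reduction.

A, by 1.15 dB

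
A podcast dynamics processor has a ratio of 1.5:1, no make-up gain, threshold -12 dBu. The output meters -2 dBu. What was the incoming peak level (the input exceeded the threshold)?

3 dBu

That's 10 dB above the -12 dBu threshold.
Before 1.5:1 compression the overshoot was 10 × 1.5 = 15 dB, so input = -12 + 15 = 3 dBu.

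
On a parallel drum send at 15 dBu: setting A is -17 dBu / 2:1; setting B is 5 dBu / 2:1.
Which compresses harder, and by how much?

A, by 11 dB

A: overshoot 32 dB → output overshoot 16 dB → GR 16 dB.
B: overshoot 10 dB → output overshoot 5 dB → GR 5 dB.
Difference: 11 dB in favour of A.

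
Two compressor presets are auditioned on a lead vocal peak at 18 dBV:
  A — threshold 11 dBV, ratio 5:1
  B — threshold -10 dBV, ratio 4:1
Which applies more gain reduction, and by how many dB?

B, by 15.4 dB

A: GR = 7 − 7/5 = 5.6 dB.
B: GR = 28 − 28/4 = 21 dB.
B applies 15.4 dB more gain reduction.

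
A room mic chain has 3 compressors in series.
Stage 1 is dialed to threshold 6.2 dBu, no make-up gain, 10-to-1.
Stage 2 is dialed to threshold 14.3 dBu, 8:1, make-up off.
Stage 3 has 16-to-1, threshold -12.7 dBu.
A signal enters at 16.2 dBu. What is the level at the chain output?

Stage 1: overshoot 10 dB → 10/10 = 1 dB → 7.2 dBu.
Stage 2: below threshold (7.2 ≤ 14.3); passes unchanged; output 7.2 dBu.
Stage 3: overshoot 19.9 dB → 19.9/16 = 1.24375 dB → -11.45625 dBu.

-11.45625 dBu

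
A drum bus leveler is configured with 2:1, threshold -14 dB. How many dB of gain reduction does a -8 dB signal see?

3 dB

-8 dB exceeds the threshold by 6 dB.
At 2:1, output sits 6/2 = 3 dB above threshold.
GR = overshoot in − overshoot out = 6 − 3 = 3 dB.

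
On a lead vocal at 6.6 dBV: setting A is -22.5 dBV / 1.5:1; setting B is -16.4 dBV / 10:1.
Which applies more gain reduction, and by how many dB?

A: overshoot 29.1 dB → output overshoot 19.4 dB → GR 9.7 dB.
B: overshoot 23 dB → output overshoot 2.3 dB → GR 20.7 dB.
Difference: 11 dB in favour of B.

B, by 11 dB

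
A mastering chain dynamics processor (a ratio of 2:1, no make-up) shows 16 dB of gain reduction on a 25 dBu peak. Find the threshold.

Let T be the threshold. Output overshoot = (input overshoot)/R, so 9 − T = (25 − T)/2.
2·(9 − T) = 25 − T → 1·T = 18 − 25 = -7.
T = -7/1 = -7 dBu.

-7 dBu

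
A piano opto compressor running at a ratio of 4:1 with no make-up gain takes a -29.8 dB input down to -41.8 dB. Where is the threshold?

-45.8 dB

Gain reduction = -29.8 − (-41.8) = 12 dB; output overshoot = GR / (R − 1) = 12 / 3 = 4 dB.
Threshold = output − output overshoot = -41.8 − 4 = -45.8 dB.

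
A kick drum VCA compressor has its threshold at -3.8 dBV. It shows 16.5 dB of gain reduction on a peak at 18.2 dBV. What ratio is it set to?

4:1

Input overshoot = 18.2 − (-3.8) = 22 dB.
Output overshoot = 22 − 16.5 = 5.5 dB.
Ratio = input overshoot / output overshoot = 22 / 5.5 = 4.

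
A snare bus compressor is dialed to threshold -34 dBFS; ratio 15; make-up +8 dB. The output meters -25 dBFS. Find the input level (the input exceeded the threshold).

-19 dBFS

Stripping the +8 dB make-up gives -33 dBFS at the gain stage.
That's 1 dB above the -34 dBFS threshold.
Undo the ratio: input overshoot = 1 × 15 = 15 dB, giving input = -19 dBFS.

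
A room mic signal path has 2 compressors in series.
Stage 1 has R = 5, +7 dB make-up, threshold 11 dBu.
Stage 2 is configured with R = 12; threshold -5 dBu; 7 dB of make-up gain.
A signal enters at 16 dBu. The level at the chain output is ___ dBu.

4 dBu

Stage 1: 5 dB above 11 dBu, reduced 5:1 to 1 dB above → 12 dBu; +7 dB make-up → 19 dBu.
Stage 2: 24 dB above -5 dBu, reduced 12:1 to 2 dB above → -3 dBu; +7 dB make-up → 4 dBu.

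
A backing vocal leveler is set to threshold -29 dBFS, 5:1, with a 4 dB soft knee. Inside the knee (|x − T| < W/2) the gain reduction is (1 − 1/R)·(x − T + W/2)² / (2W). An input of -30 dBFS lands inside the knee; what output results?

-30.1 dBFS

x − T + W/2 = -30 − (-29) + 2 = 1.
GR = (1 − 1/5) × 1² / 8 = 0.8 × 1 / 8 = 0.1 dB.
Output = -30 − 0.1 = -30.1 dBFS.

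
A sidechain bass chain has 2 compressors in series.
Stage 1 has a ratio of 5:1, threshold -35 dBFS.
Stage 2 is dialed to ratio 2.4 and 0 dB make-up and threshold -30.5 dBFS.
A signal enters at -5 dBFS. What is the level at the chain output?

-29.875 dBFS

Stage 1: -5 dBFS is 30 dB over -35 dBFS; at 5:1 that becomes 6 dB over, giving -29 dBFS.
Stage 2: overshoot 1.5 dB → 1.5/2.4 = 0.625 dB → -29.875 dBFS.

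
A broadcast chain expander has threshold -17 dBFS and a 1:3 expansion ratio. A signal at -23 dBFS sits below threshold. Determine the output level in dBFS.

The input is 6 dB below the -17 dBFS threshold.
A 1:3 expander multiplies undershoot by 3: 6 × 3 = 18 dB below threshold.
Output = -17 − 18 = -35 dBFS.

-35 dBFS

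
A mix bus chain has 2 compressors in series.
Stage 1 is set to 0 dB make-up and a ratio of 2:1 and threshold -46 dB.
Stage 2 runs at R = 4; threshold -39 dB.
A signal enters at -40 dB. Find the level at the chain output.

Stage 1: -40 dB is 6 dB over -46 dB; at 2:1 that becomes 3 dB over, giving -43 dB.
Stage 2: -43 dB ≤ -39 dB, so stage 2 doesn't engage; output -43 dB.

-43 dB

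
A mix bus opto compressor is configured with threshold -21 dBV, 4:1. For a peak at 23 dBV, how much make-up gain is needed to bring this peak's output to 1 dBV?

Without make-up, output = threshold + overshoot/4 = -21 + 11 = -10 dBV.
Gap to target: 11 dB.

11 dB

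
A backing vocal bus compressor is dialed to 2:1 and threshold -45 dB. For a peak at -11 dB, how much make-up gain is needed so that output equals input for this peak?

17 dB

Overshoot 34 dB → 34/2 = 17 dB after compression, so the compressed level is -45 + 17 = -28 dB.
Make-up = target − compressed = -11 − (-28) = 17 dB.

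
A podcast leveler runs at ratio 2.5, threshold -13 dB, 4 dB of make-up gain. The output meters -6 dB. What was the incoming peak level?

Stripping the +4 dB make-up gives -10 dB at the gain stage.
That's 3 dB above the -13 dB threshold.
Input overshoot = R × output overshoot = 7.5 dB → input = -13 + 7.5 = -5.5 dB.

-5.5 dB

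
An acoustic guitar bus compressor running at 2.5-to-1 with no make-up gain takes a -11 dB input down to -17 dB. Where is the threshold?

Gain reduction = -11 − (-17) = 6 dB; output overshoot = GR / (R − 1) = 6 / 1.5 = 4 dB.
Threshold = output − output overshoot = -17 − 4 = -21 dB.

-21 dB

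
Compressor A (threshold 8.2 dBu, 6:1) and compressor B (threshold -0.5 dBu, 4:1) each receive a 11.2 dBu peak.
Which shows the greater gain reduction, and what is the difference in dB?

A: overshoot 3 dB → output overshoot 0.5 dB → GR 2.5 dB.
B: overshoot 11.7 dB → output overshoot 2.925 dB → GR 8.775 dB.
B applies 6.275 dB more gain reduction.

B, by 6.275 dB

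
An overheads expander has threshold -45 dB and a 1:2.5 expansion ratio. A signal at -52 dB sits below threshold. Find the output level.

Undershoot = (-45) − (-52) = 7 dB.
At 1:2.5, that expands to 17.5 dB under threshold.
Output = -45 − 17.5 = -62.5 dB.

-62.5 dB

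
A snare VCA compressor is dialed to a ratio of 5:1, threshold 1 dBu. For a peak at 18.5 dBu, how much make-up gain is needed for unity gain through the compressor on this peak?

14 dB

Without make-up, output = threshold + overshoot/5 = 1 + 3.5 = 4.5 dBu.
Gap to target: 14 dB.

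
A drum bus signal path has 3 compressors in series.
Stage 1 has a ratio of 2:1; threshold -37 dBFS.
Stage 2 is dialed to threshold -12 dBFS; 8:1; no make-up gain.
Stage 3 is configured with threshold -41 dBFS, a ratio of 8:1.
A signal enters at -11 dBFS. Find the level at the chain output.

Stage 1: overshoot 26 dB → 26/2 = 13 dB → -24 dBFS.
Stage 2: -24 dBFS is at or below the -12 dBFS threshold — no compression; output -24 dBFS.
Stage 3: overshoot 17 dB → 17/8 = 2.125 dB → -38.875 dBFS.

-38.875 dBFS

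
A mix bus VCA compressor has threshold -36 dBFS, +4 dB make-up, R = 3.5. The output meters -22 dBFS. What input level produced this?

-1 dBFS

Remove make-up: -22 − 4 = -26 dBFS.
That's 10 dB above the -36 dBFS threshold.
Input overshoot = R × output overshoot = 35 dB → input = -36 + 35 = -1 dBFS.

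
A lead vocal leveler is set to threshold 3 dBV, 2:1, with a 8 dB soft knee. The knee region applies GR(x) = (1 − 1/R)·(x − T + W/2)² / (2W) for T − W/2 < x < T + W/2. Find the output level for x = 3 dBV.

2.5 dBV

x − T + W/2 = 3 − 3 + 4 = 4.
GR = (1 − 1/2) × 4² / 16 = 0.5 × 16 / 16 = 0.5 dB.
Output = 3 − 0.5 = 2.5 dBV.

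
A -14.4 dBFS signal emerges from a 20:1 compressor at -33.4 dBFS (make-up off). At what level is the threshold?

-34.4 dBFS

Let T be the threshold. Output overshoot = (input overshoot)/R, so -33.4 − T = (-14.4 − T)/20.
20·(-33.4 − T) = -14.4 − T → 19·T = -668 − (-14.4) = -653.6.
T = -653.6/19 = -34.4 dBFS.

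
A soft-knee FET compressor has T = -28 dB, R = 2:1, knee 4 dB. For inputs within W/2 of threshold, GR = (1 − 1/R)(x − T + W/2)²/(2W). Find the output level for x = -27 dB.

x − T + W/2 = -27 − (-28) + 2 = 3.
GR = (1 − 1/2) × 3² / 8 = 0.5 × 9 / 8 = 0.5625 dB.
Output = -27 − 0.5625 = -27.5625 dB.

-27.5625 dB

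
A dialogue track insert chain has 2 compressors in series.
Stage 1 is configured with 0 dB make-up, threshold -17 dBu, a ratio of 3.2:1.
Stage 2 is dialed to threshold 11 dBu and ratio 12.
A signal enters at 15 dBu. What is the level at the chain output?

Stage 1: 32 dB above -17 dBu, reduced 3.2:1 to 10 dB above → -7 dBu.
Stage 2: -7 dBu is at or below the 11 dBu threshold — no compression; output -7 dBu.

-7 dBu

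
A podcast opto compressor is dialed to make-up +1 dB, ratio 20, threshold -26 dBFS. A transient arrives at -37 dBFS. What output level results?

-36 dBFS

-37 dBFS is 11 dB below the -26 dBFS threshold, so no gain reduction is applied.
Make-up gain adds 1 dB: -37 + 1 = -36 dBFS.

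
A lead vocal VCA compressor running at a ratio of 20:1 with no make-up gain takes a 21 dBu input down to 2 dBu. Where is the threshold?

Let T be the threshold. Output overshoot = (input overshoot)/R, so 2 − T = (21 − T)/20.
20·(2 − T) = 21 − T → 19·T = 40 − 21 = 19.
T = 19/19 = 1 dBu.

1 dBu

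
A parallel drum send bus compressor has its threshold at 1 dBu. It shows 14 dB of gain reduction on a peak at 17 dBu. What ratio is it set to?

Input overshoot = 17 − 1 = 16 dB.
Output overshoot = 16 − 14 = 2 dB.
Ratio = input overshoot / output overshoot = 16 / 2 = 8.

8:1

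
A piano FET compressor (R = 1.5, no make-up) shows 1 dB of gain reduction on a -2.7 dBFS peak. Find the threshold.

-5.7 dBFS

Input is 3 dB above T (since output overshoot × R = input overshoot: (-3.7 − T)·1.5 = -2.7 − T gives T = -5.7 dBFS).
Check: -5.7 + (-2.7 − (-5.7))/1.5 = -5.7 + 2 = -3.7 dBFS. ✓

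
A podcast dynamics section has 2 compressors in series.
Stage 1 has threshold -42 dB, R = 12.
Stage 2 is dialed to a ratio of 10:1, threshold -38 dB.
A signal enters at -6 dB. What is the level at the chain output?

-39 dB

Stage 1: 36 dB above -42 dB, reduced 12:1 to 3 dB above → -39 dB.
Stage 2: -39 dB ≤ -38 dB, so stage 2 doesn't engage; output -39 dB.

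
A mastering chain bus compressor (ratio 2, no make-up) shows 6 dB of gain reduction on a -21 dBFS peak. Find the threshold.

Let T be the threshold. Output overshoot = (input overshoot)/R, so -27 − T = (-21 − T)/2.
2·(-27 − T) = -21 − T → 1·T = -54 − (-21) = -33.
T = -33/1 = -33 dBFS.

-33 dBFS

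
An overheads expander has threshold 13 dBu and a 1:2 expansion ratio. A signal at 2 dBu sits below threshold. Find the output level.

-9 dBu

Below threshold, a 1:2 expander applies gain = (2−1)×(T − x) of attenuation.
(2−1) × 11 = 11 dB, so output = 2 − 11 = -9 dBu.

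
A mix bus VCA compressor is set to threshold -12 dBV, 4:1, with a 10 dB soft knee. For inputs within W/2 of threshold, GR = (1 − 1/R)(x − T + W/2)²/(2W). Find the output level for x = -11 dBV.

x − T + W/2 = -11 − (-12) + 5 = 6.
GR = (1 − 1/4) × 6² / 20 = 0.75 × 36 / 20 = 1.35 dB.
Output = -11 − 1.35 = -12.35 dBV.

-12.35 dBV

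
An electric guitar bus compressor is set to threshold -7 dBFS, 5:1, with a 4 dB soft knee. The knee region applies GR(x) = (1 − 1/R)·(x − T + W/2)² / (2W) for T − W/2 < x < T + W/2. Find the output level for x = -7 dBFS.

-7.4 dBFS

x − T + W/2 = -7 − (-7) + 2 = 2.
GR = (1 − 1/5) × 2² / 8 = 0.8 × 4 / 8 = 0.4 dB.
Output = -7 − 0.4 = -7.4 dBFS.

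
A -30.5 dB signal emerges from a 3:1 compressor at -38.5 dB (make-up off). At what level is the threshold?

-42.5 dB

Gain reduction = -30.5 − (-38.5) = 8 dB; output overshoot = GR / (R − 1) = 8 / 2 = 4 dB.
Threshold = output − output overshoot = -38.5 − 4 = -42.5 dB.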